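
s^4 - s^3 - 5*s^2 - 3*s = s*(s - 3)*(s + 1)^2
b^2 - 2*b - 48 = (b - 8)*(b + 6)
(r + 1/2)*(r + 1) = r^2 + 3*r/2 + 1/2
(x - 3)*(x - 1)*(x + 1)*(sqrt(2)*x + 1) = sqrt(2)*x^4 - 3*sqrt(2)*x^3 + x^3 - 3*x^2 - sqrt(2)*x^2 - x + 3*sqrt(2)*x + 3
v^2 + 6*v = v*(v + 6)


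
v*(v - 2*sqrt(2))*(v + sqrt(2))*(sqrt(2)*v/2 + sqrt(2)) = sqrt(2)*v^4/2 - v^3 + sqrt(2)*v^3 - 2*sqrt(2)*v^2 - 2*v^2 - 4*sqrt(2)*v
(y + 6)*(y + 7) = y^2 + 13*y + 42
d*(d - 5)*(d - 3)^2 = d^4 - 11*d^3 + 39*d^2 - 45*d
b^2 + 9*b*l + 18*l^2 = (b + 3*l)*(b + 6*l)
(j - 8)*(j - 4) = j^2 - 12*j + 32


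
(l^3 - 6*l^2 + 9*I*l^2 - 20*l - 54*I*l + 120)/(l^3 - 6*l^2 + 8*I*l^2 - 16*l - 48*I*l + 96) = (l + 5*I)/(l + 4*I)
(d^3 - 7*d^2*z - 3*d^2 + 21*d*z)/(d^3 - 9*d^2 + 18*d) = (d - 7*z)/(d - 6)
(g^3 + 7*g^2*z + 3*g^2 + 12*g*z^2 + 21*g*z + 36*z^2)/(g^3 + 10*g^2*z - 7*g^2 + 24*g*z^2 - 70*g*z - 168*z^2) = (g^2 + 3*g*z + 3*g + 9*z)/(g^2 + 6*g*z - 7*g - 42*z)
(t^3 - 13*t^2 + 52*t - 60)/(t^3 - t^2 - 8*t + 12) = (t^2 - 11*t + 30)/(t^2 + t - 6)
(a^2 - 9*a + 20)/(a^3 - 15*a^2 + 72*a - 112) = (a - 5)/(a^2 - 11*a + 28)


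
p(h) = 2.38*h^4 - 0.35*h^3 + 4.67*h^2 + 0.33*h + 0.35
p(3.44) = 375.78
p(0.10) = 0.43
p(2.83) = 183.41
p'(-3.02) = -299.67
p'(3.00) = 275.94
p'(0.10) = 1.26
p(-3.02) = 249.56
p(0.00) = 0.35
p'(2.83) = 234.13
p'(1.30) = 31.61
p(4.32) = 889.63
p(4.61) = 1141.76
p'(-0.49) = -5.62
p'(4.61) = 953.77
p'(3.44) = 407.57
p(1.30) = 14.70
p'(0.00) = 0.33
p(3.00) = 226.70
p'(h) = 9.52*h^3 - 1.05*h^2 + 9.34*h + 0.33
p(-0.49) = 1.49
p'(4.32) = 788.60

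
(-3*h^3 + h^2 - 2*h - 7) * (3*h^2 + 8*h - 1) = -9*h^5 - 21*h^4 + 5*h^3 - 38*h^2 - 54*h + 7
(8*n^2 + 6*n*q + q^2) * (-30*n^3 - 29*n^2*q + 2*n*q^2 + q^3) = -240*n^5 - 412*n^4*q - 188*n^3*q^2 - 9*n^2*q^3 + 8*n*q^4 + q^5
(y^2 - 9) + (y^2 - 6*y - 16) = 2*y^2 - 6*y - 25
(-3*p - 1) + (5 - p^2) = -p^2 - 3*p + 4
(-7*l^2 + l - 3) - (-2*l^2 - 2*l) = -5*l^2 + 3*l - 3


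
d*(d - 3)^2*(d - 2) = d^4 - 8*d^3 + 21*d^2 - 18*d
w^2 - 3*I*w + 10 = (w - 5*I)*(w + 2*I)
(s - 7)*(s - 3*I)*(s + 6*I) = s^3 - 7*s^2 + 3*I*s^2 + 18*s - 21*I*s - 126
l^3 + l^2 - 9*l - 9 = (l - 3)*(l + 1)*(l + 3)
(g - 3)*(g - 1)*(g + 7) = g^3 + 3*g^2 - 25*g + 21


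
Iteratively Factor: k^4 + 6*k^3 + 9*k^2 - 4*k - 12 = (k + 3)*(k^3 + 3*k^2 - 4) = (k - 1)*(k + 3)*(k^2 + 4*k + 4) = (k - 1)*(k + 2)*(k + 3)*(k + 2)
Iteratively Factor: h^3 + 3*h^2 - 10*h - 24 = (h + 4)*(h^2 - h - 6) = (h - 3)*(h + 4)*(h + 2)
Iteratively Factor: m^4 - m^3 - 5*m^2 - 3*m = (m)*(m^3 - m^2 - 5*m - 3) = m*(m + 1)*(m^2 - 2*m - 3) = m*(m + 1)^2*(m - 3)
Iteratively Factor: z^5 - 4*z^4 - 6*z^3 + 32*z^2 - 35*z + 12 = (z - 1)*(z^4 - 3*z^3 - 9*z^2 + 23*z - 12) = (z - 1)*(z + 3)*(z^3 - 6*z^2 + 9*z - 4) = (z - 4)*(z - 1)*(z + 3)*(z^2 - 2*z + 1) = (z - 4)*(z - 1)^2*(z + 3)*(z - 1)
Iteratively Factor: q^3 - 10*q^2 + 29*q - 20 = (q - 1)*(q^2 - 9*q + 20) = (q - 5)*(q - 1)*(q - 4)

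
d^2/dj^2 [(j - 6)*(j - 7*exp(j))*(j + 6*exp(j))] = -j^2*exp(j) - 168*j*exp(2*j) + 2*j*exp(j) + 6*j + 840*exp(2*j) + 10*exp(j) - 12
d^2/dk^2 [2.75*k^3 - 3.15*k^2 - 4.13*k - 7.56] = 16.5*k - 6.3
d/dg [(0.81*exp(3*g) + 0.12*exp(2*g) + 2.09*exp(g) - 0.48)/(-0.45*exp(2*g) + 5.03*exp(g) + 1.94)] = (-0.3645*exp(4*g) + 8.1486*exp(3*g) + 6.2583*exp(2*g) + 0.0335999999999999*exp(g) + 6.469)*exp(g)/(0.2025*exp(4*g) - 4.527*exp(3*g) + 23.5549*exp(2*g) + 19.5164*exp(g) + 3.7636)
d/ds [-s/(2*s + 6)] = -3/(2*(s + 3)^2)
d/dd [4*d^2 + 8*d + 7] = 8*d + 8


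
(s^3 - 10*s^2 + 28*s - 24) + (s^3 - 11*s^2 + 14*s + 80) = 2*s^3 - 21*s^2 + 42*s + 56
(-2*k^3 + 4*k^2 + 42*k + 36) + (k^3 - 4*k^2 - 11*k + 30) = -k^3 + 31*k + 66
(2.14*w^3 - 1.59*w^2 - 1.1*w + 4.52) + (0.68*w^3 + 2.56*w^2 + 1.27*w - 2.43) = 2.82*w^3 + 0.97*w^2 + 0.17*w + 2.09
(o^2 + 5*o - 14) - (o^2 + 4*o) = o - 14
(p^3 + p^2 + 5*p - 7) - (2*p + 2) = p^3 + p^2 + 3*p - 9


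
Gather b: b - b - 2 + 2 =0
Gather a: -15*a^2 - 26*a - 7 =-15*a^2 - 26*a - 7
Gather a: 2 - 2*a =2 - 2*a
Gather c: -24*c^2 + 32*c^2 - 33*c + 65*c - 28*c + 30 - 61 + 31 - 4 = 8*c^2 + 4*c - 4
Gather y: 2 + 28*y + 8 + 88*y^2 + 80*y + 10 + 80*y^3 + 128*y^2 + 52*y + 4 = 80*y^3 + 216*y^2 + 160*y + 24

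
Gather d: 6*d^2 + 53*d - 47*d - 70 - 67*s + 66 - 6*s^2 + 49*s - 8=6*d^2 + 6*d - 6*s^2 - 18*s - 12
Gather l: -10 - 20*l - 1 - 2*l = -22*l - 11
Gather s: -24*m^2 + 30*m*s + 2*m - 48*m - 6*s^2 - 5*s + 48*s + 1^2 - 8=-24*m^2 - 46*m - 6*s^2 + s*(30*m + 43) - 7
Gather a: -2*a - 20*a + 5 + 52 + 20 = 77 - 22*a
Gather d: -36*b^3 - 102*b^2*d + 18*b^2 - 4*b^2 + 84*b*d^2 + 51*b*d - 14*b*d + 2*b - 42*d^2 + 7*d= -36*b^3 + 14*b^2 + 2*b + d^2*(84*b - 42) + d*(-102*b^2 + 37*b + 7)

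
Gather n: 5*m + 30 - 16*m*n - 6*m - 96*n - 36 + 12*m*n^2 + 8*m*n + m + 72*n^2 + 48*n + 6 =n^2*(12*m + 72) + n*(-8*m - 48)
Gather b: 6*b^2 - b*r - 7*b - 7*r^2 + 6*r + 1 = 6*b^2 + b*(-r - 7) - 7*r^2 + 6*r + 1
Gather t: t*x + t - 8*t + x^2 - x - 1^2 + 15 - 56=t*(x - 7) + x^2 - x - 42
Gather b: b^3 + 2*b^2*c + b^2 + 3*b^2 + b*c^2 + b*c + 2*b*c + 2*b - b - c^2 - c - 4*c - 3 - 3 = b^3 + b^2*(2*c + 4) + b*(c^2 + 3*c + 1) - c^2 - 5*c - 6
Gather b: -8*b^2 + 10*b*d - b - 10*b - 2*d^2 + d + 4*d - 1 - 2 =-8*b^2 + b*(10*d - 11) - 2*d^2 + 5*d - 3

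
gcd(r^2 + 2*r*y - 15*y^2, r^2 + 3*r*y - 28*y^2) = 1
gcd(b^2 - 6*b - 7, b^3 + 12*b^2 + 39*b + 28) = b + 1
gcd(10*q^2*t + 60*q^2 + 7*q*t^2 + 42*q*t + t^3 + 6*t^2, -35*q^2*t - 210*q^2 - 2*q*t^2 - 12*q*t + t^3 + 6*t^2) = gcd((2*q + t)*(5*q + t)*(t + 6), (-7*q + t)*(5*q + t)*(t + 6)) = 5*q*t + 30*q + t^2 + 6*t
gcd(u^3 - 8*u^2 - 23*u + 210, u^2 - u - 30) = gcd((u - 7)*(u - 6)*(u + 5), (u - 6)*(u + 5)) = u^2 - u - 30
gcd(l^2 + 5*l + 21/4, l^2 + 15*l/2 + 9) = l + 3/2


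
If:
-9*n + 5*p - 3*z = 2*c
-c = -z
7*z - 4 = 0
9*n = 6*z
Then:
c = 4/7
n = 8/21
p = 44/35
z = 4/7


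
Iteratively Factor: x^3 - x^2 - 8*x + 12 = (x - 2)*(x^2 + x - 6) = (x - 2)^2*(x + 3)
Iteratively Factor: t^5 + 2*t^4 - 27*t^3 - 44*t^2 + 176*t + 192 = (t + 1)*(t^4 + t^3 - 28*t^2 - 16*t + 192) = (t + 1)*(t + 4)*(t^3 - 3*t^2 - 16*t + 48) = (t - 4)*(t + 1)*(t + 4)*(t^2 + t - 12) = (t - 4)*(t - 3)*(t + 1)*(t + 4)*(t + 4)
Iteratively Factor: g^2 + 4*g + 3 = (g + 1)*(g + 3)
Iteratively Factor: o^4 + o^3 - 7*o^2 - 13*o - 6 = (o - 3)*(o^3 + 4*o^2 + 5*o + 2) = (o - 3)*(o + 1)*(o^2 + 3*o + 2) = (o - 3)*(o + 1)*(o + 2)*(o + 1)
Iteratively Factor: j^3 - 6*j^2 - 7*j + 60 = (j + 3)*(j^2 - 9*j + 20) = (j - 4)*(j + 3)*(j - 5)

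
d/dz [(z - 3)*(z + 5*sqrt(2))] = 2*z - 3 + 5*sqrt(2)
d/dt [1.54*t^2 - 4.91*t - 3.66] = 3.08*t - 4.91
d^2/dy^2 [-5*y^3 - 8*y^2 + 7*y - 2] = -30*y - 16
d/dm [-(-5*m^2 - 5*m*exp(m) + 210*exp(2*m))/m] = 5*exp(m) + 5 - 420*exp(2*m)/m + 210*exp(2*m)/m^2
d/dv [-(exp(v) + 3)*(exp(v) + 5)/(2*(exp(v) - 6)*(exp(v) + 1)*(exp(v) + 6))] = (exp(4*v) + 16*exp(3*v) + 89*exp(2*v) + 102*exp(v) - 252)*exp(v)/(2*(exp(6*v) + 2*exp(5*v) - 71*exp(4*v) - 144*exp(3*v) + 1224*exp(2*v) + 2592*exp(v) + 1296))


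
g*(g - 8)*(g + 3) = g^3 - 5*g^2 - 24*g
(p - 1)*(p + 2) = p^2 + p - 2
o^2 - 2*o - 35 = (o - 7)*(o + 5)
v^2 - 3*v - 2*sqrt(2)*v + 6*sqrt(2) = (v - 3)*(v - 2*sqrt(2))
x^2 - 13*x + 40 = (x - 8)*(x - 5)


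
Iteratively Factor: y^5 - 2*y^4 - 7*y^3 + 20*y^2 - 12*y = (y + 3)*(y^4 - 5*y^3 + 8*y^2 - 4*y) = (y - 1)*(y + 3)*(y^3 - 4*y^2 + 4*y) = (y - 2)*(y - 1)*(y + 3)*(y^2 - 2*y) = (y - 2)^2*(y - 1)*(y + 3)*(y)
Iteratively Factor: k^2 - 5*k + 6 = (k - 2)*(k - 3)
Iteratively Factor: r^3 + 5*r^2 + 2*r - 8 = (r + 2)*(r^2 + 3*r - 4) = (r - 1)*(r + 2)*(r + 4)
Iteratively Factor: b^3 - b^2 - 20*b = (b - 5)*(b^2 + 4*b) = (b - 5)*(b + 4)*(b)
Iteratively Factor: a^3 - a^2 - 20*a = (a + 4)*(a^2 - 5*a) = a*(a + 4)*(a - 5)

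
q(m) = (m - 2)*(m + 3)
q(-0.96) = -6.04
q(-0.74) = -6.19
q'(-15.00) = -29.00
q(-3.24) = 1.26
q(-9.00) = 66.00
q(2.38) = 2.04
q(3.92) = 13.29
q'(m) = 2*m + 1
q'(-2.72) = -4.44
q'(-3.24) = -5.48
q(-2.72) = -1.32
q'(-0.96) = -0.92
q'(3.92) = 8.84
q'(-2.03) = -3.06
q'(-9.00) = -17.00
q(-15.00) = 204.00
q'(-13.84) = -26.68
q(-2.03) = -3.91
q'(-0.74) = -0.48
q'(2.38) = 5.76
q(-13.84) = 171.71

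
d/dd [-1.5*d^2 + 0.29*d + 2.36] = 0.29 - 3.0*d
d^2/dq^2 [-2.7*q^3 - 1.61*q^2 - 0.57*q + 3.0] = -16.2*q - 3.22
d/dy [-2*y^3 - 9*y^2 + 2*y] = -6*y^2 - 18*y + 2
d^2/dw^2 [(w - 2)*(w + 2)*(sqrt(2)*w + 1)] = 6*sqrt(2)*w + 2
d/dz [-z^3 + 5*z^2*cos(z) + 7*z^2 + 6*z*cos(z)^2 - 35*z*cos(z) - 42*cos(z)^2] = -5*z^2*sin(z) - 3*z^2 + 35*z*sin(z) - 6*z*sin(2*z) + 10*z*cos(z) + 14*z + 42*sin(2*z) + 6*cos(z)^2 - 35*cos(z)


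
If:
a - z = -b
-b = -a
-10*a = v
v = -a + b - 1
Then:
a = 1/10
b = 1/10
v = -1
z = 1/5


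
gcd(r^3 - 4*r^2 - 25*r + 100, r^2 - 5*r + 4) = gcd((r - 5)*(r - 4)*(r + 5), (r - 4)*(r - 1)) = r - 4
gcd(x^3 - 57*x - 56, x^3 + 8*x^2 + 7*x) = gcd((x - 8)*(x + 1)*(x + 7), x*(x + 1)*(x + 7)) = x^2 + 8*x + 7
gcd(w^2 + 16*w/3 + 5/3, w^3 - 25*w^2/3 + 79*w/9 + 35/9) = w + 1/3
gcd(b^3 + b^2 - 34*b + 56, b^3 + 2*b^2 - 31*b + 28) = b^2 + 3*b - 28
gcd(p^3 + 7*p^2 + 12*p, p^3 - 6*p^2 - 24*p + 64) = p + 4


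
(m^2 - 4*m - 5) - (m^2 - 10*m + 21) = 6*m - 26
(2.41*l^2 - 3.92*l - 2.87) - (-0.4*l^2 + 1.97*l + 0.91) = 2.81*l^2 - 5.89*l - 3.78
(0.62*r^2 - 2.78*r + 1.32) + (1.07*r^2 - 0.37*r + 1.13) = 1.69*r^2 - 3.15*r + 2.45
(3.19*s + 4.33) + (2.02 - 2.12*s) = 1.07*s + 6.35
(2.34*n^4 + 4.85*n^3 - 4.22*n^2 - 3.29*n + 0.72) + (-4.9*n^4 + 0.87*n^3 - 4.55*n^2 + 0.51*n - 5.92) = -2.56*n^4 + 5.72*n^3 - 8.77*n^2 - 2.78*n - 5.2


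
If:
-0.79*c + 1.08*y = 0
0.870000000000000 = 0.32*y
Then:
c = 3.72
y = 2.72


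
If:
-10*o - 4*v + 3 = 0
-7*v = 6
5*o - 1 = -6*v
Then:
No Solution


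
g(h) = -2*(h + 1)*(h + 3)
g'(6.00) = -32.00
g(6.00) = -126.00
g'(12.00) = -56.00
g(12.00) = -390.00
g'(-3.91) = 7.64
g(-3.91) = -5.30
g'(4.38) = -25.52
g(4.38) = -79.41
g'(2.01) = -16.04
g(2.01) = -30.16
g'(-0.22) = -7.12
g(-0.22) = -4.34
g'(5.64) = -30.56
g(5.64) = -114.74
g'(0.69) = -10.76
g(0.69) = -12.47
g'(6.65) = -34.60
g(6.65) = -147.64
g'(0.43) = -9.72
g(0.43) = -9.81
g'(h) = -4*h - 8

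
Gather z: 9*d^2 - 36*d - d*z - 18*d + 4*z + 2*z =9*d^2 - 54*d + z*(6 - d)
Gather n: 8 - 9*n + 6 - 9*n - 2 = 12 - 18*n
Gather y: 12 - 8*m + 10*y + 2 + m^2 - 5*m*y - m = m^2 - 9*m + y*(10 - 5*m) + 14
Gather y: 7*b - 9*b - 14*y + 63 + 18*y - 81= -2*b + 4*y - 18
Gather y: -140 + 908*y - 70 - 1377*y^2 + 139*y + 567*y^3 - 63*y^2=567*y^3 - 1440*y^2 + 1047*y - 210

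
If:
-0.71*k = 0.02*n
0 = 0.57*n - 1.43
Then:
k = -0.07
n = 2.51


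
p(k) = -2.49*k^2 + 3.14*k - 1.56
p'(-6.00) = 33.02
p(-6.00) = -110.04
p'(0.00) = 3.14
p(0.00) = -1.56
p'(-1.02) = 8.22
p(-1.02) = -7.35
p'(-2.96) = 17.88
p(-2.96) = -32.67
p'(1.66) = -5.13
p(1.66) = -3.21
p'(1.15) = -2.59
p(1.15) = -1.24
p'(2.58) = -9.71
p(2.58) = -10.03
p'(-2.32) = 14.69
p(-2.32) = -22.25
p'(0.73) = -0.50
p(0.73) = -0.59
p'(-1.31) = 9.66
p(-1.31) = -9.95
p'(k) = 3.14 - 4.98*k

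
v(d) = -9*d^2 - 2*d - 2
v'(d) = -18*d - 2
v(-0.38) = -2.54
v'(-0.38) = 4.84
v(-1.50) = -19.25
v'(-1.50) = 25.00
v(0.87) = -10.55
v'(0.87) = -17.66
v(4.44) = -188.30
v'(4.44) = -81.92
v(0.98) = -12.60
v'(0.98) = -19.64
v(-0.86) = -6.94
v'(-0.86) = 13.48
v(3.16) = -98.19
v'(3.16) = -58.88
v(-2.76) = -65.04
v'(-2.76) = 47.68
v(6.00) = -338.00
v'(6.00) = -110.00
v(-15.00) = -1997.00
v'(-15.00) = 268.00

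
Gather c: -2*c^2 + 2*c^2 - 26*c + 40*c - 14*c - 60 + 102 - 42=0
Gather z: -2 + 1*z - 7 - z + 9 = 0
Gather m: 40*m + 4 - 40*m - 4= 0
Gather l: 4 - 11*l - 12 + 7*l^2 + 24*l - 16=7*l^2 + 13*l - 24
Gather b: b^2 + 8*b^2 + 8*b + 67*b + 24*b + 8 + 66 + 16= 9*b^2 + 99*b + 90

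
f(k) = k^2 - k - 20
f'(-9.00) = -19.00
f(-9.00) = 70.00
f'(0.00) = -1.00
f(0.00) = -20.00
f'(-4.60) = -10.20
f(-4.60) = 5.76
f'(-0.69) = -2.38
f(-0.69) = -18.83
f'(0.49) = -0.02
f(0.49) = -20.25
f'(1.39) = 1.78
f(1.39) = -19.46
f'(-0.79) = -2.58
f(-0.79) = -18.59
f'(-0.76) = -2.52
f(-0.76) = -18.66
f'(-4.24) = -9.48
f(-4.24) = 2.22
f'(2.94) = 4.88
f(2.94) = -14.30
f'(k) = 2*k - 1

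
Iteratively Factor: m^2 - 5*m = (m - 5)*(m)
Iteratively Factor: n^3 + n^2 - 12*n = (n + 4)*(n^2 - 3*n) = (n - 3)*(n + 4)*(n)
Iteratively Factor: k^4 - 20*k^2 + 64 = (k - 2)*(k^3 + 2*k^2 - 16*k - 32) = (k - 4)*(k - 2)*(k^2 + 6*k + 8) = (k - 4)*(k - 2)*(k + 2)*(k + 4)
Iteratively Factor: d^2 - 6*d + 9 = (d - 3)*(d - 3)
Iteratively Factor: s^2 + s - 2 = (s + 2)*(s - 1)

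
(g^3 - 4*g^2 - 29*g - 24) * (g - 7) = g^4 - 11*g^3 - g^2 + 179*g + 168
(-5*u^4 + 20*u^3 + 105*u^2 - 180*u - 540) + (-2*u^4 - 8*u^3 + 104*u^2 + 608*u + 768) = -7*u^4 + 12*u^3 + 209*u^2 + 428*u + 228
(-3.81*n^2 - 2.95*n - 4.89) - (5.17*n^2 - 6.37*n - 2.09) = -8.98*n^2 + 3.42*n - 2.8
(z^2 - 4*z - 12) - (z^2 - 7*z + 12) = 3*z - 24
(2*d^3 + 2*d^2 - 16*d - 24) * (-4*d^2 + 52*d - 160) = -8*d^5 + 96*d^4 - 152*d^3 - 1056*d^2 + 1312*d + 3840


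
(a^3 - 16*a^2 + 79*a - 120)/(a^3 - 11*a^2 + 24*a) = (a - 5)/a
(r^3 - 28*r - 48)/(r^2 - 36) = (r^2 + 6*r + 8)/(r + 6)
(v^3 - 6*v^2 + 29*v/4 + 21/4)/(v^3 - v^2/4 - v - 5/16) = 4*(2*v^2 - 13*v + 21)/(8*v^2 - 6*v - 5)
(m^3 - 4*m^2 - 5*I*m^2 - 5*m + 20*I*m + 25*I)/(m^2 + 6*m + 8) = (m^3 + m^2*(-4 - 5*I) + m*(-5 + 20*I) + 25*I)/(m^2 + 6*m + 8)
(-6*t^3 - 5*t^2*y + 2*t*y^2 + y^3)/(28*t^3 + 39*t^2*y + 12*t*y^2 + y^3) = (-6*t^2 + t*y + y^2)/(28*t^2 + 11*t*y + y^2)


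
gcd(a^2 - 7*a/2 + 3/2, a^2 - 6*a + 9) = a - 3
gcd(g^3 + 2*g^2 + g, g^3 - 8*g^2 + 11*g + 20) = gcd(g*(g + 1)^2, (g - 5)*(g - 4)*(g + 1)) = g + 1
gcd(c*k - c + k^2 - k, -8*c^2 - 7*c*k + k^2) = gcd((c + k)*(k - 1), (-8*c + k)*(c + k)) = c + k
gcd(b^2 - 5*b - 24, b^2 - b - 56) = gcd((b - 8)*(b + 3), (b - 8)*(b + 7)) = b - 8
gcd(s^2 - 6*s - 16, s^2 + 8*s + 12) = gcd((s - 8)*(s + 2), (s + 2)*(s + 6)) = s + 2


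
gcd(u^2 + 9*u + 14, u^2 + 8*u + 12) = u + 2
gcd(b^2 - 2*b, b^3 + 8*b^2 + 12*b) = b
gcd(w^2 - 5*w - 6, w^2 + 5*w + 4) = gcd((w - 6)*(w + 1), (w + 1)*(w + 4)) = w + 1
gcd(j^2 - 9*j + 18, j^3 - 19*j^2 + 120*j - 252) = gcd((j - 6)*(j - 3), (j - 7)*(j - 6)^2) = j - 6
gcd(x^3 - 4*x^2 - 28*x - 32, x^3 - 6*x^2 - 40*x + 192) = x - 8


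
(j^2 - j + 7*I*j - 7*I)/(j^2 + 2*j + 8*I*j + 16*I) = (j^2 + j*(-1 + 7*I) - 7*I)/(j^2 + j*(2 + 8*I) + 16*I)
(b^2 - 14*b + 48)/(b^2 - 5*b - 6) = (b - 8)/(b + 1)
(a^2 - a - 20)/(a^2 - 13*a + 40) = (a + 4)/(a - 8)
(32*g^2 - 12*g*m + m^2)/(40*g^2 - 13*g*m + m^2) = (4*g - m)/(5*g - m)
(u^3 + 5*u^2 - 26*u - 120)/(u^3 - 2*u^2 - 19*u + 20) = (u + 6)/(u - 1)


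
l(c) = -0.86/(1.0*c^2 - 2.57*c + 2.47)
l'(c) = -0.86*(2.57 - 2.0*c)/(1.0*c^2 - 2.57*c + 2.47)^2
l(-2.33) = -0.06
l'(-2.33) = -0.03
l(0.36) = -0.51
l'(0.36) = -0.57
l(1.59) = -0.94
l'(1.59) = 0.63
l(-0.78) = -0.17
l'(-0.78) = -0.14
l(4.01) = -0.10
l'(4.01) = 0.07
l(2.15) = -0.55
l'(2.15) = 0.61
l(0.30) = -0.48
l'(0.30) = -0.53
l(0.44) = -0.56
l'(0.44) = -0.62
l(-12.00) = -0.00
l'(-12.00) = -0.00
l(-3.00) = -0.04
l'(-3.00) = -0.02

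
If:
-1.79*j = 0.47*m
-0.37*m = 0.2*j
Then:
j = 0.00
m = 0.00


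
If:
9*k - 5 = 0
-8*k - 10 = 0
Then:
No Solution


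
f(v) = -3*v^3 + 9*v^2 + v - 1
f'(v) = -9*v^2 + 18*v + 1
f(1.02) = 6.20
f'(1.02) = 10.00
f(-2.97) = 154.01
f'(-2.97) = -131.85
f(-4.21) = 378.16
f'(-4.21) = -234.30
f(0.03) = -0.96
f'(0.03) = 1.53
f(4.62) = -100.11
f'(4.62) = -107.94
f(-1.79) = 43.25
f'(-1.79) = -60.06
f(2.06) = 13.03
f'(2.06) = -0.11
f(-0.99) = 9.74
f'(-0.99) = -25.64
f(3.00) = 2.00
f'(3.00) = -26.00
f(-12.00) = 6467.00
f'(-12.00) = -1511.00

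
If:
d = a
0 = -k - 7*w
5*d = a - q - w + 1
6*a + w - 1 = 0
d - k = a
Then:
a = 1/6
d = 1/6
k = 0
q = 1/3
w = 0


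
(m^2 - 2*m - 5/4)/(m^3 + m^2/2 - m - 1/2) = (m - 5/2)/(m^2 - 1)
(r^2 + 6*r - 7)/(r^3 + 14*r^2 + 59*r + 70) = (r - 1)/(r^2 + 7*r + 10)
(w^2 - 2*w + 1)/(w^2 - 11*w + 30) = (w^2 - 2*w + 1)/(w^2 - 11*w + 30)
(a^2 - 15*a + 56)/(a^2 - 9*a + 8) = (a - 7)/(a - 1)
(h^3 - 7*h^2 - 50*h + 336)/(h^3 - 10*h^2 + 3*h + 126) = (h^2 - h - 56)/(h^2 - 4*h - 21)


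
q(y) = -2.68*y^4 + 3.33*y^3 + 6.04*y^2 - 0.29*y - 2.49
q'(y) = -10.72*y^3 + 9.99*y^2 + 12.08*y - 0.29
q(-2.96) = -240.80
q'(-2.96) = 329.50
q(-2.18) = -68.18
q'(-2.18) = 131.91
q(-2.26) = -79.34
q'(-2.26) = 147.18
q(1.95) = 5.85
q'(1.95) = -18.23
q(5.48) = -1691.58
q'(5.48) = -1398.24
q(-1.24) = -5.53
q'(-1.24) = 20.53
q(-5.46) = -2744.67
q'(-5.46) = 1976.48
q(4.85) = -964.79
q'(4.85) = -929.69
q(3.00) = -76.17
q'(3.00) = -163.58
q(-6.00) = -3975.87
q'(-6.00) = 2602.39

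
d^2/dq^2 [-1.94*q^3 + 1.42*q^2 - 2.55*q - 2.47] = 2.84 - 11.64*q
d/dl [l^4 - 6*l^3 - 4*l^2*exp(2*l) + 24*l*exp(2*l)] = 4*l^3 - 8*l^2*exp(2*l) - 18*l^2 + 40*l*exp(2*l) + 24*exp(2*l)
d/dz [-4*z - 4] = -4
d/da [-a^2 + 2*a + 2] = 2 - 2*a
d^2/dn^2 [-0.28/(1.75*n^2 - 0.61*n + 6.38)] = (1.715*n^2 - 0.5978*n - 0.28*(3.5*n - 0.61)*(7.0*n - 1.22) + 6.2524)/(1.75*n^2 - 0.61*n + 6.38)^3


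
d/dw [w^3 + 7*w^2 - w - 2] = 3*w^2 + 14*w - 1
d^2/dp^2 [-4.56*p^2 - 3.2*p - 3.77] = -9.12000000000000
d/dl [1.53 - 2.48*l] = -2.48000000000000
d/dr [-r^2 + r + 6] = 1 - 2*r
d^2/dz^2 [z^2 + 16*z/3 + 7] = 2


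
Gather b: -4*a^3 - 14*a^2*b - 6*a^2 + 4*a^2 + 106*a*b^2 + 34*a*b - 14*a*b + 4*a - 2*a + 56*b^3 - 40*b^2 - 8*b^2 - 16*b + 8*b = -4*a^3 - 2*a^2 + 2*a + 56*b^3 + b^2*(106*a - 48) + b*(-14*a^2 + 20*a - 8)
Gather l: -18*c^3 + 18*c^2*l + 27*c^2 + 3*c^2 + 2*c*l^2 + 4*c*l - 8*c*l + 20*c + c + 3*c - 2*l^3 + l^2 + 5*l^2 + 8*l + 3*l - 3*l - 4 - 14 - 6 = -18*c^3 + 30*c^2 + 24*c - 2*l^3 + l^2*(2*c + 6) + l*(18*c^2 - 4*c + 8) - 24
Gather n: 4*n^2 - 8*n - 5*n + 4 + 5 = 4*n^2 - 13*n + 9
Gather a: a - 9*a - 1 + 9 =8 - 8*a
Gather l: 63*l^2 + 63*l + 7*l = 63*l^2 + 70*l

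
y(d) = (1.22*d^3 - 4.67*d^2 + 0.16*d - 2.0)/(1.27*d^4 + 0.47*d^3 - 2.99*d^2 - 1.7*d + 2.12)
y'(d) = (3.66*d^2 - 9.34*d + 0.16)/(1.27*d^4 + 0.47*d^3 - 2.99*d^2 - 1.7*d + 2.12) + (-5.08*d^3 - 1.41*d^2 + 5.98*d + 1.7)*(1.22*d^3 - 4.67*d^2 + 0.16*d - 2.0)/(1.27*d^4 + 0.47*d^3 - 2.99*d^2 - 1.7*d + 2.12)^2 = (-1.5494*d^6 + 11.8618*d^5 - 2.0625*d^4 + 5.8616*d^3 + 18.9966*d^2 - 31.7608*d - 3.0608)/(1.6129*d^8 + 1.1938*d^7 - 7.3737*d^6 - 7.1286*d^5 + 12.7269*d^4 + 12.1588*d^3 - 9.7876*d^2 - 7.208*d + 4.4944)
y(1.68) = -2.88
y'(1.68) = 13.18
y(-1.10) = -5.88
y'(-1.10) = 8.60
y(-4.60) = -0.47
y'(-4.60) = -0.18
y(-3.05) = -1.06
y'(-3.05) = -0.77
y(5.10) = 0.05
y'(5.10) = 0.02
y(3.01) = -0.12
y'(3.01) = 0.24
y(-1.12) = -6.05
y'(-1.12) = 8.05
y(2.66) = -0.24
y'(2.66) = 0.45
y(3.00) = -0.12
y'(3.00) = 0.25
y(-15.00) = -0.08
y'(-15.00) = -0.01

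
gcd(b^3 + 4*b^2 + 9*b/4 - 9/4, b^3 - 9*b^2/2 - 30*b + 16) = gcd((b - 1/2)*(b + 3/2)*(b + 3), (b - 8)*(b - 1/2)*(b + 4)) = b - 1/2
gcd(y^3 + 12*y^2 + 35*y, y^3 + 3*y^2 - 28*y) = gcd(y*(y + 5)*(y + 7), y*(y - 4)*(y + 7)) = y^2 + 7*y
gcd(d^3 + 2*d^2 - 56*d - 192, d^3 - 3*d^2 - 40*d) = d - 8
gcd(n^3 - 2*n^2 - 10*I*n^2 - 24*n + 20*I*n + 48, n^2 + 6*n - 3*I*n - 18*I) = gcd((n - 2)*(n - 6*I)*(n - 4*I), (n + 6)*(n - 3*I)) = 1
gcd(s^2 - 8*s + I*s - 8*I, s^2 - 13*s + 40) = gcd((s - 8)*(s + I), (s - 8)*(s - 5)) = s - 8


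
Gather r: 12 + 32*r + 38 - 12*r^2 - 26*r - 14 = -12*r^2 + 6*r + 36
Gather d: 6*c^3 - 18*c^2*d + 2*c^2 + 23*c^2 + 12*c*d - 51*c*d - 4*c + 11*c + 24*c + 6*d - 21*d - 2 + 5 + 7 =6*c^3 + 25*c^2 + 31*c + d*(-18*c^2 - 39*c - 15) + 10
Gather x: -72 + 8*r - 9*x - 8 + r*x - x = 8*r + x*(r - 10) - 80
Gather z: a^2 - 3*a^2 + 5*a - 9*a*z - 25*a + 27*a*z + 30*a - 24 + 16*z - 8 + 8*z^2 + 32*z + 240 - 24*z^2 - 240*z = -2*a^2 + 10*a - 16*z^2 + z*(18*a - 192) + 208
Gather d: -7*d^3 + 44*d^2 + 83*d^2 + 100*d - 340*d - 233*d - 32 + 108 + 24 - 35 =-7*d^3 + 127*d^2 - 473*d + 65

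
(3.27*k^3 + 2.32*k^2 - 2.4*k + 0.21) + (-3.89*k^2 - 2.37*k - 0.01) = 3.27*k^3 - 1.57*k^2 - 4.77*k + 0.2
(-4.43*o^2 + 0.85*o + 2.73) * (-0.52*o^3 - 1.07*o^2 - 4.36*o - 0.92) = 2.3036*o^5 + 4.2981*o^4 + 16.9857*o^3 - 2.5515*o^2 - 12.6848*o - 2.5116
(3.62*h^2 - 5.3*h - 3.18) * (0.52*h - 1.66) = 1.8824*h^3 - 8.7652*h^2 + 7.1444*h + 5.2788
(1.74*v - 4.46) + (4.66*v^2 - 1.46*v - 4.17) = 4.66*v^2 + 0.28*v - 8.63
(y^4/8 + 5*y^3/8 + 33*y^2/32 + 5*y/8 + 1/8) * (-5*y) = -5*y^5/8 - 25*y^4/8 - 165*y^3/32 - 25*y^2/8 - 5*y/8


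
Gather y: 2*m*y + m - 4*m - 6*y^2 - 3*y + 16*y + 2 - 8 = -3*m - 6*y^2 + y*(2*m + 13) - 6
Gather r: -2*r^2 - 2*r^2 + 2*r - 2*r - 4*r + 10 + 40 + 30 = -4*r^2 - 4*r + 80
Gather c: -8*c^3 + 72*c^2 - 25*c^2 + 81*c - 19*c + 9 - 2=-8*c^3 + 47*c^2 + 62*c + 7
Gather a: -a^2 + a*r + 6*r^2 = -a^2 + a*r + 6*r^2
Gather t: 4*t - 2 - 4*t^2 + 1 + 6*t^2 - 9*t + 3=2*t^2 - 5*t + 2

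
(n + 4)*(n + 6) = n^2 + 10*n + 24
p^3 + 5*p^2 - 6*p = p*(p - 1)*(p + 6)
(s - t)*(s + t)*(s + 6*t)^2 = s^4 + 12*s^3*t + 35*s^2*t^2 - 12*s*t^3 - 36*t^4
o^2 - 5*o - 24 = (o - 8)*(o + 3)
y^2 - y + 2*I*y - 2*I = (y - 1)*(y + 2*I)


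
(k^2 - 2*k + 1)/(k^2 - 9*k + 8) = (k - 1)/(k - 8)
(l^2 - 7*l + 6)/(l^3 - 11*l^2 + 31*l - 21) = (l - 6)/(l^2 - 10*l + 21)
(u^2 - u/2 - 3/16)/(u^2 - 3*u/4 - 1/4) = (u - 3/4)/(u - 1)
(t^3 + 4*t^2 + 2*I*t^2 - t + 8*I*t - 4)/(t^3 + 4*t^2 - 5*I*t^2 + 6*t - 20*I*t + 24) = (t + I)/(t - 6*I)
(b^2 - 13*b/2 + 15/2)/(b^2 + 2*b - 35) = (b - 3/2)/(b + 7)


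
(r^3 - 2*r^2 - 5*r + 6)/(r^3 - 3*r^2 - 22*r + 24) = (r^2 - r - 6)/(r^2 - 2*r - 24)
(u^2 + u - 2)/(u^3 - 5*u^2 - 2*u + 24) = (u - 1)/(u^2 - 7*u + 12)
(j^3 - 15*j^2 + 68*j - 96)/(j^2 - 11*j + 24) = j - 4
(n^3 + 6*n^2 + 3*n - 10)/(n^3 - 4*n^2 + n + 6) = (n^3 + 6*n^2 + 3*n - 10)/(n^3 - 4*n^2 + n + 6)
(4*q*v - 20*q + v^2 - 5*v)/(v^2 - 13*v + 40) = (4*q + v)/(v - 8)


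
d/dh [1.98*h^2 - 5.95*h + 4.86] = 3.96*h - 5.95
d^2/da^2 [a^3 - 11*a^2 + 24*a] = 6*a - 22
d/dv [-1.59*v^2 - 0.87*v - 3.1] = -3.18*v - 0.87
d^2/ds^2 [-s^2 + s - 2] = -2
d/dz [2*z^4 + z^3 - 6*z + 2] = 8*z^3 + 3*z^2 - 6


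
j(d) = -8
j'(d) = 0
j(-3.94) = -8.00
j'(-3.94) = 0.00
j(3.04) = -8.00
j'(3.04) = 0.00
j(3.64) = -8.00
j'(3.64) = 0.00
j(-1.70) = -8.00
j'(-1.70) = 0.00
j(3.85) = -8.00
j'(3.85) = 0.00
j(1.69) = -8.00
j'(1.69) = 0.00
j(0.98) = -8.00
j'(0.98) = 0.00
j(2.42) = -8.00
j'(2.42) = 0.00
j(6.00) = -8.00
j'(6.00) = 0.00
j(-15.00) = -8.00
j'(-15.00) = 0.00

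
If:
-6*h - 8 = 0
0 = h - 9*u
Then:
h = -4/3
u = -4/27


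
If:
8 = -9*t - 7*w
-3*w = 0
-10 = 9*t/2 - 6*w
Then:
No Solution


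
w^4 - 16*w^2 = w^2*(w - 4)*(w + 4)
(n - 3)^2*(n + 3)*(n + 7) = n^4 + 4*n^3 - 30*n^2 - 36*n + 189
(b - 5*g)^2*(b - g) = b^3 - 11*b^2*g + 35*b*g^2 - 25*g^3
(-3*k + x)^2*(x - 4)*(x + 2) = 9*k^2*x^2 - 18*k^2*x - 72*k^2 - 6*k*x^3 + 12*k*x^2 + 48*k*x + x^4 - 2*x^3 - 8*x^2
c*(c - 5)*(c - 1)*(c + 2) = c^4 - 4*c^3 - 7*c^2 + 10*c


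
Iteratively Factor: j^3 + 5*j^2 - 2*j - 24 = (j - 2)*(j^2 + 7*j + 12) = (j - 2)*(j + 4)*(j + 3)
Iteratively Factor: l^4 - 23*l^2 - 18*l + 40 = (l + 4)*(l^3 - 4*l^2 - 7*l + 10) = (l - 5)*(l + 4)*(l^2 + l - 2) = (l - 5)*(l - 1)*(l + 4)*(l + 2)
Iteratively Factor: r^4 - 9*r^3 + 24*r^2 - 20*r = (r)*(r^3 - 9*r^2 + 24*r - 20) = r*(r - 2)*(r^2 - 7*r + 10) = r*(r - 2)^2*(r - 5)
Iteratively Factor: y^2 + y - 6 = (y + 3)*(y - 2)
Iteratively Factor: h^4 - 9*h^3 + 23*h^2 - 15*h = (h)*(h^3 - 9*h^2 + 23*h - 15) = h*(h - 3)*(h^2 - 6*h + 5) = h*(h - 3)*(h - 1)*(h - 5)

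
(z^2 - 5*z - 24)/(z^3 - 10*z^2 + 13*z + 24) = (z + 3)/(z^2 - 2*z - 3)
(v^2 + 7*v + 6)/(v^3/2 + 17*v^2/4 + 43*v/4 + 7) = 4*(v + 6)/(2*v^2 + 15*v + 28)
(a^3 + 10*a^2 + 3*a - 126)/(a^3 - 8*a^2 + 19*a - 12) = (a^2 + 13*a + 42)/(a^2 - 5*a + 4)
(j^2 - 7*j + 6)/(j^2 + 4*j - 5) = (j - 6)/(j + 5)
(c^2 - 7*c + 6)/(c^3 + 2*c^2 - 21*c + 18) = (c - 6)/(c^2 + 3*c - 18)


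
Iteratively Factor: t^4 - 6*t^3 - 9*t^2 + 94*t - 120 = (t - 5)*(t^3 - t^2 - 14*t + 24) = (t - 5)*(t - 2)*(t^2 + t - 12) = (t - 5)*(t - 2)*(t + 4)*(t - 3)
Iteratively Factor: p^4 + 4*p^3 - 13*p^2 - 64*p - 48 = (p - 4)*(p^3 + 8*p^2 + 19*p + 12) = (p - 4)*(p + 4)*(p^2 + 4*p + 3) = (p - 4)*(p + 1)*(p + 4)*(p + 3)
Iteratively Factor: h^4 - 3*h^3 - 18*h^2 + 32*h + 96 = (h - 4)*(h^3 + h^2 - 14*h - 24) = (h - 4)*(h + 2)*(h^2 - h - 12) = (h - 4)*(h + 2)*(h + 3)*(h - 4)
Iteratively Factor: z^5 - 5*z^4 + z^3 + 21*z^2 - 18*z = (z)*(z^4 - 5*z^3 + z^2 + 21*z - 18) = z*(z - 1)*(z^3 - 4*z^2 - 3*z + 18) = z*(z - 1)*(z + 2)*(z^2 - 6*z + 9) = z*(z - 3)*(z - 1)*(z + 2)*(z - 3)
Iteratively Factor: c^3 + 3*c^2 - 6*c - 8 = (c + 4)*(c^2 - c - 2) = (c - 2)*(c + 4)*(c + 1)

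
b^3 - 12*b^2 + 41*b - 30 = (b - 6)*(b - 5)*(b - 1)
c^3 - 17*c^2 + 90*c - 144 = (c - 8)*(c - 6)*(c - 3)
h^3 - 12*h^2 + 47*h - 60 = (h - 5)*(h - 4)*(h - 3)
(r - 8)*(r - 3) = r^2 - 11*r + 24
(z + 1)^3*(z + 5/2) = z^4 + 11*z^3/2 + 21*z^2/2 + 17*z/2 + 5/2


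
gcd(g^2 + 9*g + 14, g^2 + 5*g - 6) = 1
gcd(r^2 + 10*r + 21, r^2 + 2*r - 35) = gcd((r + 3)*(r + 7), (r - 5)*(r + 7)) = r + 7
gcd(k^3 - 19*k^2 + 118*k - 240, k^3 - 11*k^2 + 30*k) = k^2 - 11*k + 30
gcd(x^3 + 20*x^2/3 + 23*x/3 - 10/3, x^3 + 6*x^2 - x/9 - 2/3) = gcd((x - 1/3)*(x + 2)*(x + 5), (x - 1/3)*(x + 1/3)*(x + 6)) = x - 1/3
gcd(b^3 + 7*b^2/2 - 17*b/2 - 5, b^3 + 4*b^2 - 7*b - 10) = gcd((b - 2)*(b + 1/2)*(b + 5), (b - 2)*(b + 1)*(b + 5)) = b^2 + 3*b - 10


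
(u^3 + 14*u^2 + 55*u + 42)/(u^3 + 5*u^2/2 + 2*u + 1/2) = 2*(u^2 + 13*u + 42)/(2*u^2 + 3*u + 1)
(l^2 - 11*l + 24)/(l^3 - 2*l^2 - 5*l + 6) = (l - 8)/(l^2 + l - 2)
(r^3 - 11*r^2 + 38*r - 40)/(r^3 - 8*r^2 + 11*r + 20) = (r - 2)/(r + 1)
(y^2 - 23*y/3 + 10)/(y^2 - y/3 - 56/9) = 3*(-3*y^2 + 23*y - 30)/(-9*y^2 + 3*y + 56)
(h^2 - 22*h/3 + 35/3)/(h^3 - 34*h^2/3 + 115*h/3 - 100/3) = (3*h - 7)/(3*h^2 - 19*h + 20)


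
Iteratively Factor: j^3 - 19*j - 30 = (j - 5)*(j^2 + 5*j + 6) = (j - 5)*(j + 3)*(j + 2)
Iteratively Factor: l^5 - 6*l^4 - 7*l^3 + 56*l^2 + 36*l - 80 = (l - 5)*(l^4 - l^3 - 12*l^2 - 4*l + 16) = (l - 5)*(l - 4)*(l^3 + 3*l^2 - 4) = (l - 5)*(l - 4)*(l + 2)*(l^2 + l - 2) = (l - 5)*(l - 4)*(l + 2)^2*(l - 1)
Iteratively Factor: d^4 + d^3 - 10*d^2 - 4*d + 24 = (d + 3)*(d^3 - 2*d^2 - 4*d + 8) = (d + 2)*(d + 3)*(d^2 - 4*d + 4) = (d - 2)*(d + 2)*(d + 3)*(d - 2)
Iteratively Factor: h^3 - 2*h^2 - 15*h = (h - 5)*(h^2 + 3*h) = h*(h - 5)*(h + 3)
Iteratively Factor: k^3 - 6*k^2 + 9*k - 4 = (k - 4)*(k^2 - 2*k + 1) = (k - 4)*(k - 1)*(k - 1)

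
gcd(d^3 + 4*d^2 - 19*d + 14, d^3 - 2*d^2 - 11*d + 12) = d - 1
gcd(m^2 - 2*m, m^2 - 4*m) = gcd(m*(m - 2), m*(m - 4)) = m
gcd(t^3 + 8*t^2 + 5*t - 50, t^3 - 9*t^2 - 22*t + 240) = t + 5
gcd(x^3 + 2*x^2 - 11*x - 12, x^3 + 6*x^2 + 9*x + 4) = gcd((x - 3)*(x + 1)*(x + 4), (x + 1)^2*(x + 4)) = x^2 + 5*x + 4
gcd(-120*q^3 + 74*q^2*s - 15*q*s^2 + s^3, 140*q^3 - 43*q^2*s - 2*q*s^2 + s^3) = 20*q^2 - 9*q*s + s^2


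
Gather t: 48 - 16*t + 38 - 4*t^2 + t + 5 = -4*t^2 - 15*t + 91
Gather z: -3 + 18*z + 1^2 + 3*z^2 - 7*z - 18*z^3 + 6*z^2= -18*z^3 + 9*z^2 + 11*z - 2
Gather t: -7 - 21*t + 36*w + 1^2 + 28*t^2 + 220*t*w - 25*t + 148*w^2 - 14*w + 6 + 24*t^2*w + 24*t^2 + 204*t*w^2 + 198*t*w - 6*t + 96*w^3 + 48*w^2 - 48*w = t^2*(24*w + 52) + t*(204*w^2 + 418*w - 52) + 96*w^3 + 196*w^2 - 26*w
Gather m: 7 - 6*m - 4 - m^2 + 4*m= -m^2 - 2*m + 3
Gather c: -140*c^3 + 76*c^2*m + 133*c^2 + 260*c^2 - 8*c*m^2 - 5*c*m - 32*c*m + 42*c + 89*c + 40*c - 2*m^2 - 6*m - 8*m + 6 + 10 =-140*c^3 + c^2*(76*m + 393) + c*(-8*m^2 - 37*m + 171) - 2*m^2 - 14*m + 16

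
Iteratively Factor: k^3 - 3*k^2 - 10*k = (k - 5)*(k^2 + 2*k) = k*(k - 5)*(k + 2)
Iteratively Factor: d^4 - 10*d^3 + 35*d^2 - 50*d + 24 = (d - 2)*(d^3 - 8*d^2 + 19*d - 12) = (d - 4)*(d - 2)*(d^2 - 4*d + 3) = (d - 4)*(d - 2)*(d - 1)*(d - 3)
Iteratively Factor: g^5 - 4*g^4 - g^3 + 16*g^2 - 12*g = (g - 2)*(g^4 - 2*g^3 - 5*g^2 + 6*g) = g*(g - 2)*(g^3 - 2*g^2 - 5*g + 6) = g*(g - 2)*(g + 2)*(g^2 - 4*g + 3) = g*(g - 3)*(g - 2)*(g + 2)*(g - 1)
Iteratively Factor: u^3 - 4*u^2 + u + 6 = (u + 1)*(u^2 - 5*u + 6) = (u - 2)*(u + 1)*(u - 3)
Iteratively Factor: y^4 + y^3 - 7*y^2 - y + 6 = (y + 3)*(y^3 - 2*y^2 - y + 2) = (y + 1)*(y + 3)*(y^2 - 3*y + 2) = (y - 2)*(y + 1)*(y + 3)*(y - 1)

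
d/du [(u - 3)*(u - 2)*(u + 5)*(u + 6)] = 4*u^3 + 18*u^2 - 38*u - 84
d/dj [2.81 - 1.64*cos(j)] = 1.64*sin(j)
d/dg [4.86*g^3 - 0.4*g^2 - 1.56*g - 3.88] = 14.58*g^2 - 0.8*g - 1.56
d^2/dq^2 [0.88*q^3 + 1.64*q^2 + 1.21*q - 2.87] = 5.28*q + 3.28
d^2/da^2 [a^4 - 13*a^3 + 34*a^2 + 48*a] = 12*a^2 - 78*a + 68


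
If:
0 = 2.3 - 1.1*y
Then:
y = 2.09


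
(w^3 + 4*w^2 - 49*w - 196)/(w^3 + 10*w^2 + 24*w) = (w^2 - 49)/(w*(w + 6))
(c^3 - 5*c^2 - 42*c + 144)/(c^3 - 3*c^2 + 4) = (c^3 - 5*c^2 - 42*c + 144)/(c^3 - 3*c^2 + 4)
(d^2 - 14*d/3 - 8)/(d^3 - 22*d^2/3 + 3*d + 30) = (3*d + 4)/(3*d^2 - 4*d - 15)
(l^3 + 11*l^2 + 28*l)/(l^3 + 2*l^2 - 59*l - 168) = l*(l + 4)/(l^2 - 5*l - 24)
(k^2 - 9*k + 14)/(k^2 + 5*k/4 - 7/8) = 8*(k^2 - 9*k + 14)/(8*k^2 + 10*k - 7)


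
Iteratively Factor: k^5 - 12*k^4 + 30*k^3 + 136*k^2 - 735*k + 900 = (k - 3)*(k^4 - 9*k^3 + 3*k^2 + 145*k - 300) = (k - 3)*(k + 4)*(k^3 - 13*k^2 + 55*k - 75) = (k - 5)*(k - 3)*(k + 4)*(k^2 - 8*k + 15) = (k - 5)^2*(k - 3)*(k + 4)*(k - 3)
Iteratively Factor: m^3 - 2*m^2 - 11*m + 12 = (m - 1)*(m^2 - m - 12) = (m - 1)*(m + 3)*(m - 4)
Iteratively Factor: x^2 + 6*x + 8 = (x + 2)*(x + 4)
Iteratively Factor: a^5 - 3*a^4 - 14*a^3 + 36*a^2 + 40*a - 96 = (a + 2)*(a^4 - 5*a^3 - 4*a^2 + 44*a - 48) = (a - 4)*(a + 2)*(a^3 - a^2 - 8*a + 12) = (a - 4)*(a + 2)*(a + 3)*(a^2 - 4*a + 4) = (a - 4)*(a - 2)*(a + 2)*(a + 3)*(a - 2)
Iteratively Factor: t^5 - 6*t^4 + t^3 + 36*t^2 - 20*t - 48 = (t + 2)*(t^4 - 8*t^3 + 17*t^2 + 2*t - 24) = (t - 4)*(t + 2)*(t^3 - 4*t^2 + t + 6) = (t - 4)*(t - 2)*(t + 2)*(t^2 - 2*t - 3) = (t - 4)*(t - 3)*(t - 2)*(t + 2)*(t + 1)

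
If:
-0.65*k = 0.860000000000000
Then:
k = -1.32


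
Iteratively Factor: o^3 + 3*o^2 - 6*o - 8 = (o - 2)*(o^2 + 5*o + 4) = (o - 2)*(o + 4)*(o + 1)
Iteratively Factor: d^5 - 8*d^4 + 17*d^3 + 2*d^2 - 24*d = (d - 3)*(d^4 - 5*d^3 + 2*d^2 + 8*d) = (d - 4)*(d - 3)*(d^3 - d^2 - 2*d) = d*(d - 4)*(d - 3)*(d^2 - d - 2) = d*(d - 4)*(d - 3)*(d + 1)*(d - 2)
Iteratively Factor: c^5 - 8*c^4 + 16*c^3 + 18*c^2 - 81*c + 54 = (c + 2)*(c^4 - 10*c^3 + 36*c^2 - 54*c + 27) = (c - 3)*(c + 2)*(c^3 - 7*c^2 + 15*c - 9) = (c - 3)^2*(c + 2)*(c^2 - 4*c + 3) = (c - 3)^3*(c + 2)*(c - 1)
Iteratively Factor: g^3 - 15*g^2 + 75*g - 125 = (g - 5)*(g^2 - 10*g + 25) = (g - 5)^2*(g - 5)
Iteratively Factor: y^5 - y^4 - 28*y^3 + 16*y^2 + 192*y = (y - 4)*(y^4 + 3*y^3 - 16*y^2 - 48*y) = y*(y - 4)*(y^3 + 3*y^2 - 16*y - 48) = y*(y - 4)*(y + 3)*(y^2 - 16) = y*(y - 4)^2*(y + 3)*(y + 4)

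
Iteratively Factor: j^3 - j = (j)*(j^2 - 1) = j*(j - 1)*(j + 1)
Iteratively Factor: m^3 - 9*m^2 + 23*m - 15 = (m - 3)*(m^2 - 6*m + 5) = (m - 5)*(m - 3)*(m - 1)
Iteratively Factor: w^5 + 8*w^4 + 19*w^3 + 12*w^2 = (w)*(w^4 + 8*w^3 + 19*w^2 + 12*w) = w*(w + 3)*(w^3 + 5*w^2 + 4*w) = w*(w + 3)*(w + 4)*(w^2 + w) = w^2*(w + 3)*(w + 4)*(w + 1)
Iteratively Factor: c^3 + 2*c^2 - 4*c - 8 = (c + 2)*(c^2 - 4) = (c - 2)*(c + 2)*(c + 2)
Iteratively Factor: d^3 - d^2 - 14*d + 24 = (d - 2)*(d^2 + d - 12) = (d - 3)*(d - 2)*(d + 4)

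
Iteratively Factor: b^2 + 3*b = (b)*(b + 3)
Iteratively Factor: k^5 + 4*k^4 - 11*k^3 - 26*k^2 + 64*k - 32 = (k - 1)*(k^4 + 5*k^3 - 6*k^2 - 32*k + 32) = (k - 1)^2*(k^3 + 6*k^2 - 32) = (k - 1)^2*(k + 4)*(k^2 + 2*k - 8) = (k - 2)*(k - 1)^2*(k + 4)*(k + 4)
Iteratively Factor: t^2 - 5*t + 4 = (t - 1)*(t - 4)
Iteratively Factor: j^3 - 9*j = (j - 3)*(j^2 + 3*j) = (j - 3)*(j + 3)*(j)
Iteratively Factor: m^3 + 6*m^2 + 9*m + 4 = (m + 4)*(m^2 + 2*m + 1) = (m + 1)*(m + 4)*(m + 1)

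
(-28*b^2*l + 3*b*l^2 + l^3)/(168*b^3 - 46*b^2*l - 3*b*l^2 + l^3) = -l/(6*b - l)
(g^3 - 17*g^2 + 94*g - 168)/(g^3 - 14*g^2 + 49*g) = (g^2 - 10*g + 24)/(g*(g - 7))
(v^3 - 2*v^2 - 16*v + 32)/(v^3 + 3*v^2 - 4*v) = (v^2 - 6*v + 8)/(v*(v - 1))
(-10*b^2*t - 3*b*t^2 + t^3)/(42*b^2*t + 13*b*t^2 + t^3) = (-10*b^2 - 3*b*t + t^2)/(42*b^2 + 13*b*t + t^2)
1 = 1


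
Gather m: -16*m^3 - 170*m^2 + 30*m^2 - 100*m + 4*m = -16*m^3 - 140*m^2 - 96*m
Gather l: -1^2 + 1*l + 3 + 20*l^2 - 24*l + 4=20*l^2 - 23*l + 6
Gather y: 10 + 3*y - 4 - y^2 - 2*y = -y^2 + y + 6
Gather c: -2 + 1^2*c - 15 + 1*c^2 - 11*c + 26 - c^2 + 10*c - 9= 0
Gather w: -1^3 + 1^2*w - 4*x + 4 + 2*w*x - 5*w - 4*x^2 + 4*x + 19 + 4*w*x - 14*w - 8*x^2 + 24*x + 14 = w*(6*x - 18) - 12*x^2 + 24*x + 36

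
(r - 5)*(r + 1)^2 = r^3 - 3*r^2 - 9*r - 5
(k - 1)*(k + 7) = k^2 + 6*k - 7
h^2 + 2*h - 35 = (h - 5)*(h + 7)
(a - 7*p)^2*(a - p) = a^3 - 15*a^2*p + 63*a*p^2 - 49*p^3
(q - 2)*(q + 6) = q^2 + 4*q - 12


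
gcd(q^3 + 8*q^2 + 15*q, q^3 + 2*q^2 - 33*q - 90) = q^2 + 8*q + 15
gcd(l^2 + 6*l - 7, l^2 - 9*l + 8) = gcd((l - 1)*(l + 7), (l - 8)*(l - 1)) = l - 1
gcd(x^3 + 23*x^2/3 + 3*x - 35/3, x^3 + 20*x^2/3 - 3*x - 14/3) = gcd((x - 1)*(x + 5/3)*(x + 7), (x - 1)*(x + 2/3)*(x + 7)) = x^2 + 6*x - 7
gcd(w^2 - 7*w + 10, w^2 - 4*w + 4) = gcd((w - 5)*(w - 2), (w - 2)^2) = w - 2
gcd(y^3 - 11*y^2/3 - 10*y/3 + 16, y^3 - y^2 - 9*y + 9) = y - 3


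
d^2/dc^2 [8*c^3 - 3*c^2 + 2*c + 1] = 48*c - 6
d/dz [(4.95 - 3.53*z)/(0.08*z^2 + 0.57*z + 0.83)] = (0.2824*z^2 - 0.792*z - 5.7514)/(0.0064*z^4 + 0.0912*z^3 + 0.4577*z^2 + 0.9462*z + 0.6889)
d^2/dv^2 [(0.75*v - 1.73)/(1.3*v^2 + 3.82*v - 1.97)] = ((0.75*v - 1.73)*(2.6*v + 3.82)*(5.2*v + 7.64) - (5.85*v + 1.232)*(1.3*v^2 + 3.82*v - 1.97))/(1.3*v^2 + 3.82*v - 1.97)^3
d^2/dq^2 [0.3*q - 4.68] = 0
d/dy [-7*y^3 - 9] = -21*y^2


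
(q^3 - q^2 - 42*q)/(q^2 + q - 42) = q*(q^2 - q - 42)/(q^2 + q - 42)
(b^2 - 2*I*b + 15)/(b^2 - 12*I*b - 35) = (b + 3*I)/(b - 7*I)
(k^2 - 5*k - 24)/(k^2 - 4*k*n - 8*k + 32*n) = (k + 3)/(k - 4*n)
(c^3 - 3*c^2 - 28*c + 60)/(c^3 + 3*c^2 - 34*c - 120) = (c - 2)/(c + 4)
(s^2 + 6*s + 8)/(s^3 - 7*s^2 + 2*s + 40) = (s + 4)/(s^2 - 9*s + 20)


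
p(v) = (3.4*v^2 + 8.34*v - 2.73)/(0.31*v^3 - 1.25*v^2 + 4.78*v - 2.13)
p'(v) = (6.8*v + 8.34)/(0.31*v^3 - 1.25*v^2 + 4.78*v - 2.13) + (-0.93*v^2 + 2.5*v - 4.78)*(3.4*v^2 + 8.34*v - 2.73)/(0.31*v^3 - 1.25*v^2 + 4.78*v - 2.13)^2 = (-1.054*v^4 - 5.1708*v^3 + 29.2159*v^2 - 21.309*v - 4.7148)/(0.0961*v^6 - 0.775*v^5 + 4.5261*v^4 - 13.2706*v^3 + 28.1734*v^2 - 20.3628*v + 4.5369)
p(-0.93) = 0.95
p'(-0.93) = 0.70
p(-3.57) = -0.22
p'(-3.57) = 0.21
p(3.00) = 5.67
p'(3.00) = -0.35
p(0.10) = 1.12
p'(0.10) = -2.37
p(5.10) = 4.16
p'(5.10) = -0.79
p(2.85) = 5.71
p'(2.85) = -0.24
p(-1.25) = 0.74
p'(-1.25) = 0.66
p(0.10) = 1.12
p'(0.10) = -2.37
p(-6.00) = -0.49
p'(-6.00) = 0.05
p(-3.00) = -0.08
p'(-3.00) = 0.29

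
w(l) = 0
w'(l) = 0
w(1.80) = 0.00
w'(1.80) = 0.00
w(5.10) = 0.00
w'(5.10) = 0.00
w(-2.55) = 0.00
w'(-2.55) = 0.00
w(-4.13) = 0.00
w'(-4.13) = 0.00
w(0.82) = 0.00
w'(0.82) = 0.00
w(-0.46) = 0.00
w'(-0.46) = 0.00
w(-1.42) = 0.00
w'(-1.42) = 0.00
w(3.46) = 0.00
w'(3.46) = 0.00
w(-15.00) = 0.00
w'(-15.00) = 0.00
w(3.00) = 0.00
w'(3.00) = 0.00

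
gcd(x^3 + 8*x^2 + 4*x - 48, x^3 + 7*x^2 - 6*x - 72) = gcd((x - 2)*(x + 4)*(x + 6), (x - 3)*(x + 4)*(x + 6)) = x^2 + 10*x + 24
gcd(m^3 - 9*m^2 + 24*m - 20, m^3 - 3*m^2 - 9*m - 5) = m - 5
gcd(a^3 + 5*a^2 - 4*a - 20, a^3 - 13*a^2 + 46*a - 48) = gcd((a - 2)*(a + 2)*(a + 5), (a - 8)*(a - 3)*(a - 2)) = a - 2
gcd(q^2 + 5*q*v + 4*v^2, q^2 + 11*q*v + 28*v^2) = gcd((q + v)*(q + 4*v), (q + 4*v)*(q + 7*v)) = q + 4*v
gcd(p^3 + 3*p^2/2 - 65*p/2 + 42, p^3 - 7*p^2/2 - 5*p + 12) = p^2 - 11*p/2 + 6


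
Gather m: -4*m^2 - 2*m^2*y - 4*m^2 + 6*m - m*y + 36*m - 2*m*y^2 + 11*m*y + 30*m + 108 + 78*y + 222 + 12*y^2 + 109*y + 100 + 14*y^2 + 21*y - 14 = m^2*(-2*y - 8) + m*(-2*y^2 + 10*y + 72) + 26*y^2 + 208*y + 416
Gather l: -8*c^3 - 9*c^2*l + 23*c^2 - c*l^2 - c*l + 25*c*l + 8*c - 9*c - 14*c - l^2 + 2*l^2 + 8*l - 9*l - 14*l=-8*c^3 + 23*c^2 - 15*c + l^2*(1 - c) + l*(-9*c^2 + 24*c - 15)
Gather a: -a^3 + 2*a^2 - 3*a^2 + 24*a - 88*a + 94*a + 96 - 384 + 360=-a^3 - a^2 + 30*a + 72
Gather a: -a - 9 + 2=-a - 7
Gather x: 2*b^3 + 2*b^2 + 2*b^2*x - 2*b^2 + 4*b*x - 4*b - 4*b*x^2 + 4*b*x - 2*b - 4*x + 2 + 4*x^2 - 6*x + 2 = 2*b^3 - 6*b + x^2*(4 - 4*b) + x*(2*b^2 + 8*b - 10) + 4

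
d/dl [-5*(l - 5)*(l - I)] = -10*l + 25 + 5*I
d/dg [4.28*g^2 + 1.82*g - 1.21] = 8.56*g + 1.82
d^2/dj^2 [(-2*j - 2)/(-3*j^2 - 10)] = 12*(12*j^2*(j + 1) - (3*j + 1)*(3*j^2 + 10))/(3*j^2 + 10)^3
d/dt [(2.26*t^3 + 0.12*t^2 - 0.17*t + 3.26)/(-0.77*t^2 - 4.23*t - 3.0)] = (-1.7402*t^4 - 19.1196*t^3 - 20.9785*t^2 + 4.3004*t + 14.2998)/(0.5929*t^4 + 6.5142*t^3 + 22.5129*t^2 + 25.38*t + 9.0)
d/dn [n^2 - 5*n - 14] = 2*n - 5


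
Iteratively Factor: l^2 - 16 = (l + 4)*(l - 4)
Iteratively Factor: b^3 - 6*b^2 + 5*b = (b)*(b^2 - 6*b + 5) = b*(b - 5)*(b - 1)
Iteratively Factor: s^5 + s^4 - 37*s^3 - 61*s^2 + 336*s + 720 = (s + 3)*(s^4 - 2*s^3 - 31*s^2 + 32*s + 240) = (s - 5)*(s + 3)*(s^3 + 3*s^2 - 16*s - 48) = (s - 5)*(s - 4)*(s + 3)*(s^2 + 7*s + 12) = (s - 5)*(s - 4)*(s + 3)^2*(s + 4)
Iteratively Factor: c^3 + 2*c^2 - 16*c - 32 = (c - 4)*(c^2 + 6*c + 8) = (c - 4)*(c + 2)*(c + 4)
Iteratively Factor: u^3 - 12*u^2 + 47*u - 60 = (u - 3)*(u^2 - 9*u + 20) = (u - 4)*(u - 3)*(u - 5)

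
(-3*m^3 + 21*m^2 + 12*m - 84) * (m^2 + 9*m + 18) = -3*m^5 - 6*m^4 + 147*m^3 + 402*m^2 - 540*m - 1512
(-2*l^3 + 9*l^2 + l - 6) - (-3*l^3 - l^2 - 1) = l^3 + 10*l^2 + l - 5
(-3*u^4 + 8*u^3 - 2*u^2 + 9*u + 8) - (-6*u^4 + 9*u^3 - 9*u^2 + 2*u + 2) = 3*u^4 - u^3 + 7*u^2 + 7*u + 6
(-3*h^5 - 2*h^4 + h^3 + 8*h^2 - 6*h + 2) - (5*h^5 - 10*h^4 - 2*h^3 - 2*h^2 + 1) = -8*h^5 + 8*h^4 + 3*h^3 + 10*h^2 - 6*h + 1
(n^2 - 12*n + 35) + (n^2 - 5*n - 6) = 2*n^2 - 17*n + 29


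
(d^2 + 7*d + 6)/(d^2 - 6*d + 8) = (d^2 + 7*d + 6)/(d^2 - 6*d + 8)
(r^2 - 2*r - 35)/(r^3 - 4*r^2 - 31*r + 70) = 1/(r - 2)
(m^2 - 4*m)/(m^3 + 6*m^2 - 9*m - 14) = m*(m - 4)/(m^3 + 6*m^2 - 9*m - 14)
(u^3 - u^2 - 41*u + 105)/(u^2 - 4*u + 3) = (u^2 + 2*u - 35)/(u - 1)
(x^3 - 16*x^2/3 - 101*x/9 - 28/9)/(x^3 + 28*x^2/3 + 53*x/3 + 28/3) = (3*x^2 - 20*x - 7)/(3*(x^2 + 8*x + 7))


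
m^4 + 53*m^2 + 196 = (m - 7*I)*(m - 2*I)*(m + 2*I)*(m + 7*I)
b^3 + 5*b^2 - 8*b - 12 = (b - 2)*(b + 1)*(b + 6)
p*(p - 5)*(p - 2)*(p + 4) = p^4 - 3*p^3 - 18*p^2 + 40*p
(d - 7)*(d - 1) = d^2 - 8*d + 7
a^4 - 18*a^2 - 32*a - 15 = (a - 5)*(a + 1)^2*(a + 3)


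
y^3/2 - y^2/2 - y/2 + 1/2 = (y/2 + 1/2)*(y - 1)^2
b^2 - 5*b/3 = b*(b - 5/3)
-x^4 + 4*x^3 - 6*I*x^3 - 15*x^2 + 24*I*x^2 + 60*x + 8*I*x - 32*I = (x - 4)*(x + 8*I)*(I*x + 1)^2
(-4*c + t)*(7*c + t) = -28*c^2 + 3*c*t + t^2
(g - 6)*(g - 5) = g^2 - 11*g + 30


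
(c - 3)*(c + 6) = c^2 + 3*c - 18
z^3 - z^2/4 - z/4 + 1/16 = (z - 1/2)*(z - 1/4)*(z + 1/2)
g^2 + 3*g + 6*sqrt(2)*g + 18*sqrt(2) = (g + 3)*(g + 6*sqrt(2))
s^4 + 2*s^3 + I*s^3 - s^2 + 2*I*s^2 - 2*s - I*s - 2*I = (s + 2)*(s + I)*(-I*s + I)*(I*s + I)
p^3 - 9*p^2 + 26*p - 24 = (p - 4)*(p - 3)*(p - 2)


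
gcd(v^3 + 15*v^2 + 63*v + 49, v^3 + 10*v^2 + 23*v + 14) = v^2 + 8*v + 7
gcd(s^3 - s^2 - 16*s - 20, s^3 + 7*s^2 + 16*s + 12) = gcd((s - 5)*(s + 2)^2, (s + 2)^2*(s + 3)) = s^2 + 4*s + 4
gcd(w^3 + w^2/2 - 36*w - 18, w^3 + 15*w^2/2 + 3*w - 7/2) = 1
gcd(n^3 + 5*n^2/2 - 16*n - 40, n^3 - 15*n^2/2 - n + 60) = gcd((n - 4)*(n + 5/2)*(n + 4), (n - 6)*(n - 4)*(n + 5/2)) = n^2 - 3*n/2 - 10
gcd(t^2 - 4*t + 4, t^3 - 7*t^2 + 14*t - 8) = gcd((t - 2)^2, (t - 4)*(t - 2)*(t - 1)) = t - 2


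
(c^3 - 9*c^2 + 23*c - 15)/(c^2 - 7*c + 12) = (c^2 - 6*c + 5)/(c - 4)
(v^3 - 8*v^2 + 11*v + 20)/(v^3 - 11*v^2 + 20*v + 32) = (v - 5)/(v - 8)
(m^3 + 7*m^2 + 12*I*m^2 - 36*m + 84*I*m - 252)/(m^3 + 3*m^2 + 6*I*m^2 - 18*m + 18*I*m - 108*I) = (m^2 + m*(7 + 6*I) + 42*I)/(m^2 + 3*m - 18)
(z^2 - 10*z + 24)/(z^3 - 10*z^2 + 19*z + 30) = (z - 4)/(z^2 - 4*z - 5)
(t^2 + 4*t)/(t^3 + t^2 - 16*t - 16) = t/(t^2 - 3*t - 4)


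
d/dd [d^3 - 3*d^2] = 3*d*(d - 2)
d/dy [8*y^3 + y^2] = 2*y*(12*y + 1)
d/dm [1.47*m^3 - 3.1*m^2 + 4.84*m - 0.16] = 4.41*m^2 - 6.2*m + 4.84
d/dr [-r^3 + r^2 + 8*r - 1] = -3*r^2 + 2*r + 8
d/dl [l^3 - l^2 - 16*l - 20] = 3*l^2 - 2*l - 16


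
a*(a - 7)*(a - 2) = a^3 - 9*a^2 + 14*a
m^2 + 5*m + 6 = (m + 2)*(m + 3)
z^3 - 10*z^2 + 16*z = z*(z - 8)*(z - 2)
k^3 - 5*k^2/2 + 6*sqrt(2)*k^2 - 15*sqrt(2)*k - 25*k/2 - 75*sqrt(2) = (k - 5)*(k + 5/2)*(k + 6*sqrt(2))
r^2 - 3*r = r*(r - 3)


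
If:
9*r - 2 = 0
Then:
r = 2/9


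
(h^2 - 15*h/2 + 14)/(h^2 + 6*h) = (h^2 - 15*h/2 + 14)/(h*(h + 6))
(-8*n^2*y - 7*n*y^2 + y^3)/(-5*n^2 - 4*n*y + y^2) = y*(-8*n + y)/(-5*n + y)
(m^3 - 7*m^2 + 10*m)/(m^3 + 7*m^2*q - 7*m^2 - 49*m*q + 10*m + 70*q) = m/(m + 7*q)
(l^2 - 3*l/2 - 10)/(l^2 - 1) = (l^2 - 3*l/2 - 10)/(l^2 - 1)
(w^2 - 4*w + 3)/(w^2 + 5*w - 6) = (w - 3)/(w + 6)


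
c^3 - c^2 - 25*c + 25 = (c - 5)*(c - 1)*(c + 5)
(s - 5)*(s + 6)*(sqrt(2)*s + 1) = sqrt(2)*s^3 + s^2 + sqrt(2)*s^2 - 30*sqrt(2)*s + s - 30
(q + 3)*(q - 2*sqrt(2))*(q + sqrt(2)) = q^3 - sqrt(2)*q^2 + 3*q^2 - 3*sqrt(2)*q - 4*q - 12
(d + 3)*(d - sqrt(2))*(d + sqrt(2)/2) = d^3 - sqrt(2)*d^2/2 + 3*d^2 - 3*sqrt(2)*d/2 - d - 3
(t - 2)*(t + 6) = t^2 + 4*t - 12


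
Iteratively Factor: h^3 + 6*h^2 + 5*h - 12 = (h - 1)*(h^2 + 7*h + 12) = (h - 1)*(h + 4)*(h + 3)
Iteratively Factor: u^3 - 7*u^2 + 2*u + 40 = (u - 5)*(u^2 - 2*u - 8) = (u - 5)*(u + 2)*(u - 4)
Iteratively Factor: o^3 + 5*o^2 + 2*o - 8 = (o + 2)*(o^2 + 3*o - 4) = (o + 2)*(o + 4)*(o - 1)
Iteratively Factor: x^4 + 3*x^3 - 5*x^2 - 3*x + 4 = (x + 4)*(x^3 - x^2 - x + 1) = (x + 1)*(x + 4)*(x^2 - 2*x + 1) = (x - 1)*(x + 1)*(x + 4)*(x - 1)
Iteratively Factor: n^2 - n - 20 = (n + 4)*(n - 5)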